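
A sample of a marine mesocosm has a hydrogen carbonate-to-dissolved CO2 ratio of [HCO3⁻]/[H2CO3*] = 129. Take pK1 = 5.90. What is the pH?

From K1 = [H⁺][HCO3⁻]/[H2CO3*]:  pH = pK1 + log₁₀([HCO3⁻]/[H2CO3*])
log₁₀(129) = +2.111
pH = 5.90 + (+2.111) = 8.01

pH = 8.01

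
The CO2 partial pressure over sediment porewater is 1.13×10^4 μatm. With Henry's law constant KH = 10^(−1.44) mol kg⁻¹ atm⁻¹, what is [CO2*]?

KH = 10^(−1.44) = 3.631×10^-2 mol kg⁻¹ atm⁻¹
[CO2*] = KH · pCO2 = 3.631×10^-2 × 1.13×10^4×10^-6 atm = 4.10×10^-4 mol/kg

[CO2*] = 410 μmol/kg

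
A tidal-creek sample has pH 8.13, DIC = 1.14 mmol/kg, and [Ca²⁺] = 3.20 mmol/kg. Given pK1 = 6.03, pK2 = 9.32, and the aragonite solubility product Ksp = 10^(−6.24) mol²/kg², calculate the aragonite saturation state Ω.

α₂ = 1 / (1 + [H⁺]/K2 + [H⁺]²/(K1K2)) = 1 / (1 + 10^+1.19 + 10^-0.91)
   = 1 / (1 + 15.488 + 0.12303) = 1/16.611 = 0.06020
[CO3²⁻] = α₂ × DIC = 0.06020 × 1.14 = 0.06863 mmol/kg
Ksp = 10^(−6.24) = 5.754×10^-7
Ω = [Ca²⁺][CO3²⁻]/Ksp = (3.20×10^-3)(6.863×10^-5) / 5.754×10^-7 = 0.382

Ω = 0.382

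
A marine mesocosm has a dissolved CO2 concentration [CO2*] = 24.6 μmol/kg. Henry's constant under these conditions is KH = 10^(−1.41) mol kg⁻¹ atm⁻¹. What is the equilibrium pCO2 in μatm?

pCO2 = 632 μatm

KH = 10^(−1.41) = 3.890×10^-2 mol kg⁻¹ atm⁻¹
pCO2 = [CO2*]/KH = 24.6×10^-6 / 3.890×10^-2 = 6.32×10^-4 atm = 632 μatm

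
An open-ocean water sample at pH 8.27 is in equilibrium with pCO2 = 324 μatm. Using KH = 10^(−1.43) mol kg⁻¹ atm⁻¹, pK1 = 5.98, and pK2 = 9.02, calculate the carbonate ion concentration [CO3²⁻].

[CO3²⁻] = 0.417 mmol/kg

[CO2*] = KH · pCO2 = 10^(−1.43) × 324×10^-6 = 1.204×10^-5 mol/kg
α₀ = 1/(1 + K1/[H⁺] + K1K2/[H⁺]²) = 1/(1 + 10^+2.29 + 10^+1.54) = 0.004335
DIC = [CO2*]/α₀ = 1.204×10^-5 / 0.004335 = 2.777 mmol/kg
[CO3²⁻] = α₂·DIC; α₂ = 0.1503, so [CO3²⁻] = 0.1503 × 2.777 = 0.417 mmol/kg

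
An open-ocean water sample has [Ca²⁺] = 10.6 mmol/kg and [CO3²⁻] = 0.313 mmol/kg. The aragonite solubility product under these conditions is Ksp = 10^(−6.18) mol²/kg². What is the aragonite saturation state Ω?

Ksp = 10^(−6.18) = 6.607×10^-7
Ω = [Ca²⁺][CO3²⁻]/Ksp = (10.6×10^-3)(0.313×10^-3) / 6.607×10^-7 = 5.02

Ω = 5.02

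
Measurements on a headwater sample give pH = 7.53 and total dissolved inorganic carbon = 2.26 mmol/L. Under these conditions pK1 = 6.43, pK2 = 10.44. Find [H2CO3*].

α₀ = 1 / (1 + K1/[H⁺] + K1K2/[H⁺]²) = 1 / (1 + 10^+1.10 + 10^-1.81)
   = 1 / (1 + 12.589 + 0.015488) = 1/13.605 = 0.07350
[CO2*] = α₀ × DIC = 0.07350 × 2.26 = 0.166 mmol/L

[CO2*] = 0.166 mmol/L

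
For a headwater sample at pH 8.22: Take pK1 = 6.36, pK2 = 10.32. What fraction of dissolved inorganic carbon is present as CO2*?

α₀ = 1 / (1 + K1/[H⁺] + K1K2/[H⁺]²) = 1 / (1 + 10^+1.86 + 10^-0.24)
   = 1 / (1 + 72.444 + 0.57544) = 1/74.019 = 0.01351

α₀ = 0.0135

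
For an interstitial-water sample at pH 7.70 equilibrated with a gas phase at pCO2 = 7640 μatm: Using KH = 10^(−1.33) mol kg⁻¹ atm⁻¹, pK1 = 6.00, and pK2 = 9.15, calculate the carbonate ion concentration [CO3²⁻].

[CO2*] = KH · pCO2 = 10^(−1.33) × 7640×10^-6 = 3.573×10^-4 mol/kg
α₀ = 1/(1 + K1/[H⁺] + K1K2/[H⁺]²) = 1/(1 + 10^+1.70 + 10^+0.25) = 0.01890
DIC = [CO2*]/α₀ = 3.573×10^-4 / 0.01890 = 18.90 mmol/kg
[CO3²⁻] = α₂·DIC; α₂ = 0.03362, so [CO3²⁻] = 0.03362 × 18.90 = 0.635 mmol/kg

[CO3²⁻] = 0.635 mmol/kg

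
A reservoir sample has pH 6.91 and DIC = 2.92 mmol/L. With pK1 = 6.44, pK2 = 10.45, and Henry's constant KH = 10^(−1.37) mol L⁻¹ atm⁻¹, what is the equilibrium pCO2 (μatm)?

pCO2 = 1.73×10^4 μatm

α₀ = 1 / (1 + K1/[H⁺] + K1K2/[H⁺]²) = 1 / (1 + 10^+0.47 + 10^-3.07)
   = 1 / (1 + 2.9512 + 0.00085114) = 1/3.9521 = 0.2530
[CO2*] = α₀ × DIC = 0.2530 × 2.92 = 0.7389 mmol/L
pCO2 = [CO2*]/KH = 7.389×10^-4 / 4.266×10^-2 = 1.73×10^4 μatm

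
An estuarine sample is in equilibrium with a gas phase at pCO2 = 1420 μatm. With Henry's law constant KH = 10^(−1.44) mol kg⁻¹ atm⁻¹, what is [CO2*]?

KH = 10^(−1.44) = 3.631×10^-2 mol kg⁻¹ atm⁻¹
[CO2*] = KH · pCO2 = 3.631×10^-2 × 1420×10^-6 atm = 5.16×10^-5 mol/kg

[CO2*] = 51.6 μmol/kg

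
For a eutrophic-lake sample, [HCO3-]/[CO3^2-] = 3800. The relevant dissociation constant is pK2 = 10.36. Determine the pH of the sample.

pH = 6.78

From K2 = [H⁺][CO3^2-]/[HCO3-]:  pH = pK2 − log₁₀([HCO3-]/[CO3^2-])
log₁₀(3800) = +3.580
pH = 10.36 − (+3.580) = 6.78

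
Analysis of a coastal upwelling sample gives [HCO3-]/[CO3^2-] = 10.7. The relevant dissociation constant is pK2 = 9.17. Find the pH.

pH = 8.14

From K2 = [H⁺][CO3^2-]/[HCO3-]:  pH = pK2 − log₁₀([HCO3-]/[CO3^2-])
log₁₀(10.7) = +1.029
pH = 9.17 − (+1.029) = 8.14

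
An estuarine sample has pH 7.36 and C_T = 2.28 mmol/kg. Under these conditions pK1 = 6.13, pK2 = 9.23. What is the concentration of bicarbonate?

α₁ = 1 / (1 + [H⁺]/K1 + K2/[H⁺]) = 1 / (1 + 10^-1.23 + 10^-1.87)
   = 1 / (1 + 0.058884 + 0.013490) = 1/1.0724 = 0.9325
[HCO3⁻] = α₁ × DIC = 0.9325 × 2.28 = 2.13 mmol/kg

[HCO3⁻] = 2.13 mmol/kg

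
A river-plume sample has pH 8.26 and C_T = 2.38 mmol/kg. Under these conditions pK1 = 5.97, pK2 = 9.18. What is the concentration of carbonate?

α₂ = 1 / (1 + [H⁺]/K2 + [H⁺]²/(K1K2)) = 1 / (1 + 10^+0.92 + 10^-1.37)
   = 1 / (1 + 8.3176 + 0.042658) = 1/9.3603 = 0.1068
[CO3²⁻] = α₂ × DIC = 0.1068 × 2.38 = 0.254 mmol/kg

[CO3²⁻] = 0.254 mmol/kg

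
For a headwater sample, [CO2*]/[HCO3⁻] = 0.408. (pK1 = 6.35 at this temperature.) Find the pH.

pH = 6.74

From K1 = [H⁺][HCO3⁻]/[CO2*]:  pH = pK1 − log₁₀([CO2*]/[HCO3⁻])
log₁₀(0.408) = -0.389
pH = 6.35 − (-0.389) = 6.74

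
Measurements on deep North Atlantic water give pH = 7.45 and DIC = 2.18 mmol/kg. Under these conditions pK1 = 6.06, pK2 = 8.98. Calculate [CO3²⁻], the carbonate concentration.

[CO3²⁻] = 0.0601 mmol/kg

α₂ = 1 / (1 + [H⁺]/K2 + [H⁺]²/(K1K2)) = 1 / (1 + 10^+1.53 + 10^+0.14)
   = 1 / (1 + 33.884 + 1.3804) = 1/36.265 = 0.02757
[CO3²⁻] = α₂ × DIC = 0.02757 × 2.18 = 0.0601 mmol/kg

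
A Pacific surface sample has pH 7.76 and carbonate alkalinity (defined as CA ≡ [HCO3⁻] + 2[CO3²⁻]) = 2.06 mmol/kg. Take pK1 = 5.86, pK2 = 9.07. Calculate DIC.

CA = [HCO3⁻] + 2[CO3²⁻] = (α₁ + 2α₂)·DIC
At pH 7.76: [H⁺]/K1 = 10^-1.90 = 0.012589, K2/[H⁺] = 10^-1.31 = 0.048978
α₁ = 1/(1 + 0.012589 + 0.048978) = 1/1.0616 = 0.9420; α₂ = α₁·K2/[H⁺] = 0.04614
α₁ + 2α₂ = 1.0343
DIC = CA / (α₁ + 2α₂) = 2.06 / 1.0343 = 1.99 mmol/kg

DIC = 1.99 mmol/kg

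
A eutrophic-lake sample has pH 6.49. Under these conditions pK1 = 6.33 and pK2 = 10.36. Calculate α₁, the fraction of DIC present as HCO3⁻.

α₁ = 0.591

α₁ = 1 / (1 + [H⁺]/K1 + K2/[H⁺]) = 1 / (1 + 10^-0.16 + 10^-3.87)
   = 1 / (1 + 0.69183 + 0.00013490) = 1/1.6920 = 0.5910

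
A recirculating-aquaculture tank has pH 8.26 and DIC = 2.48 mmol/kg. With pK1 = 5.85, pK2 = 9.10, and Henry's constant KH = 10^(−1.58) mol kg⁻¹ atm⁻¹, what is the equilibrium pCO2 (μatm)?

α₀ = 1 / (1 + K1/[H⁺] + K1K2/[H⁺]²) = 1 / (1 + 10^+2.41 + 10^+1.57)
   = 1 / (1 + 257.04 + 37.154) = 1/295.19 = 0.003388
[CO2*] = α₀ × DIC = 0.003388 × 2.48 = 0.008401 mmol/kg = 8.401 μmol/kg
pCO2 = [CO2*]/KH = 8.401×10^-6 / 2.630×10^-2 = 319 μatm

pCO2 = 319 μatm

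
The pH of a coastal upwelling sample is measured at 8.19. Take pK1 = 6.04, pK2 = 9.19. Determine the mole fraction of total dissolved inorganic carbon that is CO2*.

α₀ = 1 / (1 + K1/[H⁺] + K1K2/[H⁺]²) = 1 / (1 + 10^+2.15 + 10^+1.15)
   = 1 / (1 + 141.25 + 14.125) = 1/156.38 = 0.006395

α₀ = 0.00639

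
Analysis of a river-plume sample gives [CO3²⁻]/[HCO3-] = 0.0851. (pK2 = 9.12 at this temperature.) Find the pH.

pH = 8.05

From K2 = [H⁺][CO3²⁻]/[HCO3-]:  pH = pK2 + log₁₀([CO3²⁻]/[HCO3-])
log₁₀(0.0851) = -1.070
pH = 9.12 + (-1.070) = 8.05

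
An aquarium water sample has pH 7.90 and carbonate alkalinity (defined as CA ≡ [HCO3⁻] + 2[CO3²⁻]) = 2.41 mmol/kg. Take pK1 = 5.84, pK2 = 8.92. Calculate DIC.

DIC = 2.23 mmol/kg

CA = [HCO3⁻] + 2[CO3²⁻] = (α₁ + 2α₂)·DIC
At pH 7.90: [H⁺]/K1 = 10^-2.06 = 0.0087096, K2/[H⁺] = 10^-1.02 = 0.095499
α₁ = 1/(1 + 0.0087096 + 0.095499) = 1/1.1042 = 0.9056; α₂ = α₁·K2/[H⁺] = 0.08649
α₁ + 2α₂ = 1.0786
DIC = CA / (α₁ + 2α₂) = 2.41 / 1.0786 = 2.23 mmol/kg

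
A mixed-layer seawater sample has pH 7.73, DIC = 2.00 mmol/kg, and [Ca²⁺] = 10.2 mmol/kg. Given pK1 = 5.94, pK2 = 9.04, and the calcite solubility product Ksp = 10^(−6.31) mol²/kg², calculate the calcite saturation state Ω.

Ω = 1.92

α₂ = 1 / (1 + [H⁺]/K2 + [H⁺]²/(K1K2)) = 1 / (1 + 10^+1.31 + 10^-0.48)
   = 1 / (1 + 20.417 + 0.33113) = 1/21.749 = 0.04598
[CO3²⁻] = α₂ × DIC = 0.04598 × 2.00 = 0.09196 mmol/kg
Ksp = 10^(−6.31) = 4.898×10^-7
Ω = [Ca²⁺][CO3²⁻]/Ksp = (10.2×10^-3)(9.196×10^-5) / 4.898×10^-7 = 1.92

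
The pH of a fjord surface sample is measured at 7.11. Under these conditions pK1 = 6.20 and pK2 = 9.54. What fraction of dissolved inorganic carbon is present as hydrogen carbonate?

α₁ = 0.888

α₁ = 1 / (1 + [H⁺]/K1 + K2/[H⁺]) = 1 / (1 + 10^-0.91 + 10^-2.43)
   = 1 / (1 + 0.12303 + 0.0037154) = 1/1.1267 = 0.8875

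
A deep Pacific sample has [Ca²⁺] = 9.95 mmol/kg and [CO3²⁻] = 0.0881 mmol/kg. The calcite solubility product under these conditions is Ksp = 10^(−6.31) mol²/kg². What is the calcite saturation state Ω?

Ω = 1.79

Ksp = 10^(−6.31) = 4.898×10^-7
Ω = [Ca²⁺][CO3²⁻]/Ksp = (9.95×10^-3)(0.0881×10^-3) / 4.898×10^-7 = 1.79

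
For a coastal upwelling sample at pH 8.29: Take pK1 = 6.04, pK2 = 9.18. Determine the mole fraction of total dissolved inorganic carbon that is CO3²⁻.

α₂ = 1 / (1 + [H⁺]/K2 + [H⁺]²/(K1K2)) = 1 / (1 + 10^+0.89 + 10^-1.36)
   = 1 / (1 + 7.7625 + 0.043652) = 1/8.8061 = 0.1136

α₂ = 0.114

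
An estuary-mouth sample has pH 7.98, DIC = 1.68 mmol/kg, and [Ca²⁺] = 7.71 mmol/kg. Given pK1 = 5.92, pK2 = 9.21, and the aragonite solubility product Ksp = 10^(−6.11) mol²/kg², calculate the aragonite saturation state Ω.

Ω = 0.920

α₂ = 1 / (1 + [H⁺]/K2 + [H⁺]²/(K1K2)) = 1 / (1 + 10^+1.23 + 10^-0.83)
   = 1 / (1 + 16.982 + 0.14791) = 1/18.130 = 0.05516
[CO3²⁻] = α₂ × DIC = 0.05516 × 1.68 = 0.09266 mmol/kg
Ksp = 10^(−6.11) = 7.762×10^-7
Ω = [Ca²⁺][CO3²⁻]/Ksp = (7.71×10^-3)(9.266×10^-5) / 7.762×10^-7 = 0.920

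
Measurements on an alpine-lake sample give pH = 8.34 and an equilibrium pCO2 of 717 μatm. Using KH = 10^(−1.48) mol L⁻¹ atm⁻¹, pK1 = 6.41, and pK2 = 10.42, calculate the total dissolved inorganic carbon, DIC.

[CO2*] = KH · pCO2 = 10^(−1.48) × 717×10^-6 = 2.374×10^-5 mol/L
α₀ = 1/(1 + K1/[H⁺] + K1K2/[H⁺]²) = 1/(1 + 10^+1.93 + 10^-0.15) = 0.01152
DIC = [CO2*]/α₀ = 2.374×10^-5 / 0.01152 = 2.06 mmol/L

DIC = 2.06 mmol/L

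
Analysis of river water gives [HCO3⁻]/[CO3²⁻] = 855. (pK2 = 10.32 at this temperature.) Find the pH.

From K2 = [H⁺][CO3²⁻]/[HCO3⁻]:  pH = pK2 − log₁₀([HCO3⁻]/[CO3²⁻])
log₁₀(855) = +2.932
pH = 10.32 − (+2.932) = 7.39

pH = 7.39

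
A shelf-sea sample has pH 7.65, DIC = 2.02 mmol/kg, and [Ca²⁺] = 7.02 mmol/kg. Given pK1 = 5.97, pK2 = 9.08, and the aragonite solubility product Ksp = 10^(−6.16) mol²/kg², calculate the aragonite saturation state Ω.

Ω = 0.720

α₂ = 1 / (1 + [H⁺]/K2 + [H⁺]²/(K1K2)) = 1 / (1 + 10^+1.43 + 10^-0.25)
   = 1 / (1 + 26.915 + 0.56234) = 1/28.478 = 0.03512
[CO3²⁻] = α₂ × DIC = 0.03512 × 2.02 = 0.07093 mmol/kg
Ksp = 10^(−6.16) = 6.918×10^-7
Ω = [Ca²⁺][CO3²⁻]/Ksp = (7.02×10^-3)(7.093×10^-5) / 6.918×10^-7 = 0.720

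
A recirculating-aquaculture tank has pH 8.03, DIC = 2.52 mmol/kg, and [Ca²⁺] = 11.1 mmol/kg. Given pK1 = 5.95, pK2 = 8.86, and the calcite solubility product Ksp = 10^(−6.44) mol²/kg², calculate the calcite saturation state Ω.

Ω = 9.86

α₂ = 1 / (1 + [H⁺]/K2 + [H⁺]²/(K1K2)) = 1 / (1 + 10^+0.83 + 10^-1.25)
   = 1 / (1 + 6.7608 + 0.056234) = 1/7.8171 = 0.1279
[CO3²⁻] = α₂ × DIC = 0.1279 × 2.52 = 0.3224 mmol/kg
Ksp = 10^(−6.44) = 3.631×10^-7
Ω = [Ca²⁺][CO3²⁻]/Ksp = (11.1×10^-3)(3.224×10^-4) / 3.631×10^-7 = 9.86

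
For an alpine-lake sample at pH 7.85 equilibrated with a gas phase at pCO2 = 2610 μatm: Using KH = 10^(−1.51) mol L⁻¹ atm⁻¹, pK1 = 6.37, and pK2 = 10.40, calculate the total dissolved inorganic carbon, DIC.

DIC = 2.52 mmol/L

[CO2*] = KH · pCO2 = 10^(−1.51) × 2610×10^-6 = 8.066×10^-5 mol/L
α₀ = 1/(1 + K1/[H⁺] + K1K2/[H⁺]²) = 1/(1 + 10^+1.48 + 10^-1.07) = 0.03196
DIC = [CO2*]/α₀ = 8.066×10^-5 / 0.03196 = 2.52 mmol/L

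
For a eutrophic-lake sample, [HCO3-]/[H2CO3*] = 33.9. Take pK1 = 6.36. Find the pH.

From K1 = [H⁺][HCO3-]/[H2CO3*]:  pH = pK1 + log₁₀([HCO3-]/[H2CO3*])
log₁₀(33.9) = +1.530
pH = 6.36 + (+1.530) = 7.89

pH = 7.89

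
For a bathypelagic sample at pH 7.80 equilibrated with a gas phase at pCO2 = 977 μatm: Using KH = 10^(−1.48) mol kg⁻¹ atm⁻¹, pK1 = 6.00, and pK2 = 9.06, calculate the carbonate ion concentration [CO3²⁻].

[CO3²⁻] = 0.112 mmol/kg

[CO2*] = KH · pCO2 = 10^(−1.48) × 977×10^-6 = 3.235×10^-5 mol/kg
α₀ = 1/(1 + K1/[H⁺] + K1K2/[H⁺]²) = 1/(1 + 10^+1.80 + 10^+0.54) = 0.01480
DIC = [CO2*]/α₀ = 3.235×10^-5 / 0.01480 = 2.186 mmol/kg
[CO3²⁻] = α₂·DIC; α₂ = 0.05132, so [CO3²⁻] = 0.05132 × 2.186 = 0.112 mmol/kg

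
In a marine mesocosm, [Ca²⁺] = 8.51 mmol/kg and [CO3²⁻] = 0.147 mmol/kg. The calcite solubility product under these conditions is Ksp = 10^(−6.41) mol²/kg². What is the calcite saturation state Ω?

Ω = 3.22

Ksp = 10^(−6.41) = 3.890×10^-7
Ω = [Ca²⁺][CO3²⁻]/Ksp = (8.51×10^-3)(0.147×10^-3) / 3.890×10^-7 = 3.22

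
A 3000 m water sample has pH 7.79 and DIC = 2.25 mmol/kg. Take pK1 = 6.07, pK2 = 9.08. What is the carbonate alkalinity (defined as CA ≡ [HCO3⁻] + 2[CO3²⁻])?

CA = [HCO3⁻] + 2[CO3²⁻] = (α₁ + 2α₂)·DIC
At pH 7.79: [H⁺]/K1 = 10^-1.72 = 0.019055, K2/[H⁺] = 10^-1.29 = 0.051286
α₁ = 1/(1 + 0.019055 + 0.051286) = 1/1.0703 = 0.9343; α₂ = α₁·K2/[H⁺] = 0.04792
α₁ + 2α₂ = 1.0301
CA = 1.0301 × 2.25 = 2.32 mmol/kg

CA = 2.32 mmol/kg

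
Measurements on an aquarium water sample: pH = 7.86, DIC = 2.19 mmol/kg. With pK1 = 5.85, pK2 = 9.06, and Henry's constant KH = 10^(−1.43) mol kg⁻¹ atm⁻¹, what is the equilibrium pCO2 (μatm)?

α₀ = 1 / (1 + K1/[H⁺] + K1K2/[H⁺]²) = 1 / (1 + 10^+2.01 + 10^+0.81)
   = 1 / (1 + 102.33 + 6.4565) = 1/109.79 = 0.009109
[CO2*] = α₀ × DIC = 0.009109 × 2.19 = 0.01995 mmol/kg = 19.95 μmol/kg
pCO2 = [CO2*]/KH = 1.995×10^-5 / 3.715×10^-2 = 537 μatm

pCO2 = 537 μatm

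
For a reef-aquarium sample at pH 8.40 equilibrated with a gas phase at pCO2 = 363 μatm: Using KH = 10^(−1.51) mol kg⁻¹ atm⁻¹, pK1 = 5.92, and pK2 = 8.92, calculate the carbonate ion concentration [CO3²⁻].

[CO3²⁻] = 1.02 mmol/kg

[CO2*] = KH · pCO2 = 10^(−1.51) × 363×10^-6 = 1.122×10^-5 mol/kg
α₀ = 1/(1 + K1/[H⁺] + K1K2/[H⁺]²) = 1/(1 + 10^+2.48 + 10^+1.96) = 0.002537
DIC = [CO2*]/α₀ = 1.122×10^-5 / 0.002537 = 4.422 mmol/kg
[CO3²⁻] = α₂·DIC; α₂ = 0.2314, so [CO3²⁻] = 0.2314 × 4.422 = 1.02 mmol/kg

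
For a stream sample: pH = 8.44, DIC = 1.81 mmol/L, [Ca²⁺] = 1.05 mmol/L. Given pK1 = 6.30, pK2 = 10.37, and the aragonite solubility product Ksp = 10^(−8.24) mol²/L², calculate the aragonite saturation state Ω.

α₂ = 1 / (1 + [H⁺]/K2 + [H⁺]²/(K1K2)) = 1 / (1 + 10^+1.93 + 10^-0.21)
   = 1 / (1 + 85.114 + 0.61660) = 1/86.730 = 0.01153
[CO3²⁻] = α₂ × DIC = 0.01153 × 1.81 = 0.02087 mmol/L
Ksp = 10^(−8.24) = 5.754×10^-9
Ω = [Ca²⁺][CO3²⁻]/Ksp = (1.05×10^-3)(2.087×10^-5) / 5.754×10^-9 = 3.81

Ω = 3.81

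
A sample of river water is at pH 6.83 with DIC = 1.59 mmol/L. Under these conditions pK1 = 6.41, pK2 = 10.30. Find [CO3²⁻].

α₂ = 1 / (1 + [H⁺]/K2 + [H⁺]²/(K1K2)) = 1 / (1 + 10^+3.47 + 10^+3.05)
   = 1 / (1 + 2951.2 + 1122.0) = 1/4074.2 = 0.0002454
[CO3²⁻] = α₂ × DIC = 0.0002454 × 1.59 = 0.000390 mmol/L = 0.390 μmol/L

[CO3²⁻] = 0.390 μmol/L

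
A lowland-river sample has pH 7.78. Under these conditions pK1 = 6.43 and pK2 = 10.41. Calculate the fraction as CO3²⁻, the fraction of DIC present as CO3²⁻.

α₂ = 1 / (1 + [H⁺]/K2 + [H⁺]²/(K1K2)) = 1 / (1 + 10^+2.63 + 10^+1.28)
   = 1 / (1 + 426.58 + 19.055) = 1/446.63 = 0.002239

α₂ = 0.00224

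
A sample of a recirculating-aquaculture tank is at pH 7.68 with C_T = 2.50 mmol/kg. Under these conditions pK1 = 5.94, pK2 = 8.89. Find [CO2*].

[CO2*] = 0.0421 mmol/kg

α₀ = 1 / (1 + K1/[H⁺] + K1K2/[H⁺]²) = 1 / (1 + 10^+1.74 + 10^+0.53)
   = 1 / (1 + 54.954 + 3.3884) = 1/59.343 = 0.01685
[CO2*] = α₀ × DIC = 0.01685 × 2.50 = 0.0421 mmol/kg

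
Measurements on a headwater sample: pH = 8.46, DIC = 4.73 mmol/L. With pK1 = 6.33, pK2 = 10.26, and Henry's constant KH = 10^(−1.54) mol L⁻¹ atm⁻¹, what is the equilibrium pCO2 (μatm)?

α₀ = 1 / (1 + K1/[H⁺] + K1K2/[H⁺]²) = 1 / (1 + 10^+2.13 + 10^+0.33)
   = 1 / (1 + 134.90 + 2.1380) = 1/138.03 = 0.007245
[CO2*] = α₀ × DIC = 0.007245 × 4.73 = 0.03427 mmol/L
pCO2 = [CO2*]/KH = 3.427×10^-5 / 2.884×10^-2 = 1190 μatm

pCO2 = 1190 μatm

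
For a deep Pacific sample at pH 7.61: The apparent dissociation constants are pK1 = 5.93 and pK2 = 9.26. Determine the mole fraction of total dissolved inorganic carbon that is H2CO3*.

α₀ = 0.0200

α₀ = 1 / (1 + K1/[H⁺] + K1K2/[H⁺]²) = 1 / (1 + 10^+1.68 + 10^+0.03)
   = 1 / (1 + 47.863 + 1.0715) = 1/49.935 = 0.02003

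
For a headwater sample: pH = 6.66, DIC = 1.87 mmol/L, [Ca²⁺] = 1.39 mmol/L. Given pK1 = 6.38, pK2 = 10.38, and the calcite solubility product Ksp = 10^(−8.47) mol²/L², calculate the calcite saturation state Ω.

Ω = 0.0958

α₂ = 1 / (1 + [H⁺]/K2 + [H⁺]²/(K1K2)) = 1 / (1 + 10^+3.72 + 10^+3.44)
   = 1 / (1 + 5248.1 + 2754.2) = 1/8003.3 = 0.0001249
[CO3²⁻] = α₂ × DIC = 0.0001249 × 1.87 = 0.0002337 mmol/L = 0.2337 μmol/L
Ksp = 10^(−8.47) = 3.388×10^-9
Ω = [Ca²⁺][CO3²⁻]/Ksp = (1.39×10^-3)(2.337×10^-7) / 3.388×10^-9 = 0.0958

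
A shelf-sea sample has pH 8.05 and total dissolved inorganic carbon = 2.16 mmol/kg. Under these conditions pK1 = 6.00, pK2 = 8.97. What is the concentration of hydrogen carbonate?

α₁ = 1 / (1 + [H⁺]/K1 + K2/[H⁺]) = 1 / (1 + 10^-2.05 + 10^-0.92)
   = 1 / (1 + 0.0089125 + 0.12023) = 1/1.1291 = 0.8856
[HCO3⁻] = α₁ × DIC = 0.8856 × 2.16 = 1.91 mmol/kg

[HCO3⁻] = 1.91 mmol/kg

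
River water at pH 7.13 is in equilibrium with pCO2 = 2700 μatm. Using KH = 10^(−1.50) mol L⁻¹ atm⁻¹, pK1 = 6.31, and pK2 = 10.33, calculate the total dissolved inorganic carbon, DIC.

DIC = 0.650 mmol/L

[CO2*] = KH · pCO2 = 10^(−1.50) × 2700×10^-6 = 8.538×10^-5 mol/L
α₀ = 1/(1 + K1/[H⁺] + K1K2/[H⁺]²) = 1/(1 + 10^+0.82 + 10^-2.38) = 0.1314
DIC = [CO2*]/α₀ = 8.538×10^-5 / 0.1314 = 0.650 mmol/L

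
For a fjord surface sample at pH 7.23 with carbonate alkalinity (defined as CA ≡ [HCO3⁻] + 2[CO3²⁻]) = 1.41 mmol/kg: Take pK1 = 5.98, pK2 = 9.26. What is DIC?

DIC = 1.47 mmol/kg

CA = [HCO3⁻] + 2[CO3²⁻] = (α₁ + 2α₂)·DIC
At pH 7.23: [H⁺]/K1 = 10^-1.25 = 0.056234, K2/[H⁺] = 10^-2.03 = 0.0093325
α₁ = 1/(1 + 0.056234 + 0.0093325) = 1/1.0656 = 0.9385; α₂ = α₁·K2/[H⁺] = 0.008758
α₁ + 2α₂ = 0.9560
DIC = CA / (α₁ + 2α₂) = 1.41 / 0.9560 = 1.47 mmol/kg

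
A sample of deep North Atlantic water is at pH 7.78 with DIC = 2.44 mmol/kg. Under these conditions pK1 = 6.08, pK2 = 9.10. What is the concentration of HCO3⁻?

α₁ = 1 / (1 + [H⁺]/K1 + K2/[H⁺]) = 1 / (1 + 10^-1.70 + 10^-1.32)
   = 1 / (1 + 0.019953 + 0.047863) = 1/1.0678 = 0.9365
[HCO3⁻] = α₁ × DIC = 0.9365 × 2.44 = 2.29 mmol/kg

[HCO3⁻] = 2.29 mmol/kg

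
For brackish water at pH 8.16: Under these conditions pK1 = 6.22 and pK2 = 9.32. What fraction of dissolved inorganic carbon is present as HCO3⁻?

α₁ = 1 / (1 + [H⁺]/K1 + K2/[H⁺]) = 1 / (1 + 10^-1.94 + 10^-1.16)
   = 1 / (1 + 0.011482 + 0.069183) = 1/1.0807 = 0.9254

α₁ = 0.925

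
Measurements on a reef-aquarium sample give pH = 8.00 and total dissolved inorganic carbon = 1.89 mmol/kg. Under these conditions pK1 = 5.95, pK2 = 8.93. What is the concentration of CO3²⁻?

α₂ = 1 / (1 + [H⁺]/K2 + [H⁺]²/(K1K2)) = 1 / (1 + 10^+0.93 + 10^-1.12)
   = 1 / (1 + 8.5114 + 0.075858) = 1/9.5872 = 0.1043
[CO3²⁻] = α₂ × DIC = 0.1043 × 1.89 = 0.197 mmol/kg

[CO3²⁻] = 0.197 mmol/kg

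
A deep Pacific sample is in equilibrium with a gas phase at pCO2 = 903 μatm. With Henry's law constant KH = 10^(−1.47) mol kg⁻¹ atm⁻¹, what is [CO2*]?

[CO2*] = 30.6 μmol/kg

KH = 10^(−1.47) = 3.388×10^-2 mol kg⁻¹ atm⁻¹
[CO2*] = KH · pCO2 = 3.388×10^-2 × 903×10^-6 atm = 3.06×10^-5 mol/kg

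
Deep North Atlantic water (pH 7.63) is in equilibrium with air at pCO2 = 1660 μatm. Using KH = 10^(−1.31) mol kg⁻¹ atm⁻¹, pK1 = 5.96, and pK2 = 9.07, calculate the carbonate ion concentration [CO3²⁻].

[CO3²⁻] = 0.138 mmol/kg

[CO2*] = KH · pCO2 = 10^(−1.31) × 1660×10^-6 = 8.130×10^-5 mol/kg
α₀ = 1/(1 + K1/[H⁺] + K1K2/[H⁺]²) = 1/(1 + 10^+1.67 + 10^+0.23) = 0.02021
DIC = [CO2*]/α₀ = 8.130×10^-5 / 0.02021 = 4.022 mmol/kg
[CO3²⁻] = α₂·DIC; α₂ = 0.03433, so [CO3²⁻] = 0.03433 × 4.022 = 0.138 mmol/kg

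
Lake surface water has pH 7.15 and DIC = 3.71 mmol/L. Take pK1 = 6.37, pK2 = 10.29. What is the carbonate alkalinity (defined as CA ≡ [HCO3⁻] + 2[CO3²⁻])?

CA = [HCO3⁻] + 2[CO3²⁻] = (α₁ + 2α₂)·DIC
At pH 7.15: [H⁺]/K1 = 10^-0.78 = 0.16596, K2/[H⁺] = 10^-3.14 = 0.00072444
α₁ = 1/(1 + 0.16596 + 0.00072444) = 1/1.1667 = 0.8571; α₂ = α₁·K2/[H⁺] = 0.0006209
α₁ + 2α₂ = 0.8584
CA = 0.8584 × 3.71 = 3.18 mmol/L

CA = 3.18 mmol/L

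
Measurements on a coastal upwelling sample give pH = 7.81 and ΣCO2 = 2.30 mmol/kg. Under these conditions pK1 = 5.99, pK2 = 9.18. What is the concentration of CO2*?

α₀ = 1 / (1 + K1/[H⁺] + K1K2/[H⁺]²) = 1 / (1 + 10^+1.82 + 10^+0.45)
   = 1 / (1 + 66.069 + 2.8184) = 1/69.888 = 0.01431
[CO2*] = α₀ × DIC = 0.01431 × 2.30 = 0.0329 mmol/kg

[CO2*] = 0.0329 mmol/kg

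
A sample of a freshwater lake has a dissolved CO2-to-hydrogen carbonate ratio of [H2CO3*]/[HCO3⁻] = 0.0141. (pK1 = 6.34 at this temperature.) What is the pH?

pH = 8.19

From K1 = [H⁺][HCO3⁻]/[H2CO3*]:  pH = pK1 − log₁₀([H2CO3*]/[HCO3⁻])
log₁₀(0.0141) = -1.851
pH = 6.34 − (-1.851) = 8.19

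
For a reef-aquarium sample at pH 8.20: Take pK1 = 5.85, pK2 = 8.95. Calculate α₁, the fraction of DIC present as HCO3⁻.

α₁ = 0.846

α₁ = 1 / (1 + [H⁺]/K1 + K2/[H⁺]) = 1 / (1 + 10^-2.35 + 10^-0.75)
   = 1 / (1 + 0.0044668 + 0.17783) = 1/1.1823 = 0.8458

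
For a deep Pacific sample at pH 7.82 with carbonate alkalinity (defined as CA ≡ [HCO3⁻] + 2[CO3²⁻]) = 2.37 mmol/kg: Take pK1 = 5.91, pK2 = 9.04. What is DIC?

CA = [HCO3⁻] + 2[CO3²⁻] = (α₁ + 2α₂)·DIC
At pH 7.82: [H⁺]/K1 = 10^-1.91 = 0.012303, K2/[H⁺] = 10^-1.22 = 0.060256
α₁ = 1/(1 + 0.012303 + 0.060256) = 1/1.0726 = 0.9323; α₂ = α₁·K2/[H⁺] = 0.05618
α₁ + 2α₂ = 1.0447
DIC = CA / (α₁ + 2α₂) = 2.37 / 1.0447 = 2.27 mmol/kg

DIC = 2.27 mmol/kg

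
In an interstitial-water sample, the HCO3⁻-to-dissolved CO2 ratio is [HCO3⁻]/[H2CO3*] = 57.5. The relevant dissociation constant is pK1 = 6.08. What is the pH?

From K1 = [H⁺][HCO3⁻]/[H2CO3*]:  pH = pK1 + log₁₀([HCO3⁻]/[H2CO3*])
log₁₀(57.5) = +1.760
pH = 6.08 + (+1.760) = 7.84

pH = 7.84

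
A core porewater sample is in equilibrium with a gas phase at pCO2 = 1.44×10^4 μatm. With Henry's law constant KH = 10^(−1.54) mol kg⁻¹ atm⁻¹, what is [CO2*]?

[CO2*] = 415 μmol/kg

KH = 10^(−1.54) = 2.884×10^-2 mol kg⁻¹ atm⁻¹
[CO2*] = KH · pCO2 = 2.884×10^-2 × 1.44×10^4×10^-6 atm = 4.15×10^-4 mol/kg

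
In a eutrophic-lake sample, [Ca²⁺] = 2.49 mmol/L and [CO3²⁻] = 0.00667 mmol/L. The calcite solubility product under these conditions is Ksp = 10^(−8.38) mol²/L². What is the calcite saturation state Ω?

Ksp = 10^(−8.38) = 4.169×10^-9
Ω = [Ca²⁺][CO3²⁻]/Ksp = (2.49×10^-3)(0.00667×10^-3) / 4.169×10^-9 = 3.98

Ω = 3.98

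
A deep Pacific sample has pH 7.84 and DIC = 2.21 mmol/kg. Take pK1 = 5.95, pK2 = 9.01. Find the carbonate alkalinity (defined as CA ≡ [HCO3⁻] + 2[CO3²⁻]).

CA = 2.32 mmol/kg

CA = [HCO3⁻] + 2[CO3²⁻] = (α₁ + 2α₂)·DIC
At pH 7.84: [H⁺]/K1 = 10^-1.89 = 0.012882, K2/[H⁺] = 10^-1.17 = 0.067608
α₁ = 1/(1 + 0.012882 + 0.067608) = 1/1.0805 = 0.9255; α₂ = α₁·K2/[H⁺] = 0.06257
α₁ + 2α₂ = 1.0506
CA = 1.0506 × 2.21 = 2.32 mmol/kg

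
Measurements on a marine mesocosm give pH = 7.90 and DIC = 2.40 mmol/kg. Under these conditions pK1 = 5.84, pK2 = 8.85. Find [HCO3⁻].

[HCO3⁻] = 2.14 mmol/kg

α₁ = 1 / (1 + [H⁺]/K1 + K2/[H⁺]) = 1 / (1 + 10^-2.06 + 10^-0.95)
   = 1 / (1 + 0.0087096 + 0.11220) = 1/1.1209 = 0.8921
[HCO3⁻] = α₁ × DIC = 0.8921 × 2.40 = 2.14 mmol/kg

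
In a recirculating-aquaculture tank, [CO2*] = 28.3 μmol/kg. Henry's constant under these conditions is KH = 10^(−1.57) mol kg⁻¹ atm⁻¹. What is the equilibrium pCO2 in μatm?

pCO2 = 1050 μatm

KH = 10^(−1.57) = 2.692×10^-2 mol kg⁻¹ atm⁻¹
pCO2 = [CO2*]/KH = 28.3×10^-6 / 2.692×10^-2 = 1.05×10^-3 atm = 1050 μatm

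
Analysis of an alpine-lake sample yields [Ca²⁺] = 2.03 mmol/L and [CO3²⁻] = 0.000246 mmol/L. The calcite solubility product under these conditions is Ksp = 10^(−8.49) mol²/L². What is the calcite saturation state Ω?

Ω = 0.154

Ksp = 10^(−8.49) = 3.236×10^-9
Ω = [Ca²⁺][CO3²⁻]/Ksp = (2.03×10^-3)(0.000246×10^-3) / 3.236×10^-9 = 0.154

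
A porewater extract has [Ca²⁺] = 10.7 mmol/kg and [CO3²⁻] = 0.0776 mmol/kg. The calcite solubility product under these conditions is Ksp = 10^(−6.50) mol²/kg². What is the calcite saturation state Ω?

Ω = 2.63

Ksp = 10^(−6.50) = 3.162×10^-7
Ω = [Ca²⁺][CO3²⁻]/Ksp = (10.7×10^-3)(0.0776×10^-3) / 3.162×10^-7 = 2.63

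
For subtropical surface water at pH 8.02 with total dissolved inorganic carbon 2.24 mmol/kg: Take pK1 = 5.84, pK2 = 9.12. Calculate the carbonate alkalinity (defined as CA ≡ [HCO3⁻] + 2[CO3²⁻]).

CA = 2.39 mmol/kg

CA = [HCO3⁻] + 2[CO3²⁻] = (α₁ + 2α₂)·DIC
At pH 8.02: [H⁺]/K1 = 10^-2.18 = 0.0066069, K2/[H⁺] = 10^-1.10 = 0.079433
α₁ = 1/(1 + 0.0066069 + 0.079433) = 1/1.0860 = 0.9208; α₂ = α₁·K2/[H⁺] = 0.07314
α₁ + 2α₂ = 1.0671
CA = 1.0671 × 2.24 = 2.39 mmol/kg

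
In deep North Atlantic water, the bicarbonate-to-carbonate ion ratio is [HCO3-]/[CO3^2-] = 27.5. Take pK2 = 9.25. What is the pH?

pH = 7.81

From K2 = [H⁺][CO3^2-]/[HCO3-]:  pH = pK2 − log₁₀([HCO3-]/[CO3^2-])
log₁₀(27.5) = +1.439
pH = 9.25 − (+1.439) = 7.81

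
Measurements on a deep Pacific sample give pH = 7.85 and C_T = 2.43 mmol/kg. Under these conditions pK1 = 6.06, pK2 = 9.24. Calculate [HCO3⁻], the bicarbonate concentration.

[HCO3⁻] = 2.30 mmol/kg

α₁ = 1 / (1 + [H⁺]/K1 + K2/[H⁺]) = 1 / (1 + 10^-1.79 + 10^-1.39)
   = 1 / (1 + 0.016218 + 0.040738) = 1/1.0570 = 0.9461
[HCO3⁻] = α₁ × DIC = 0.9461 × 2.43 = 2.30 mmol/kg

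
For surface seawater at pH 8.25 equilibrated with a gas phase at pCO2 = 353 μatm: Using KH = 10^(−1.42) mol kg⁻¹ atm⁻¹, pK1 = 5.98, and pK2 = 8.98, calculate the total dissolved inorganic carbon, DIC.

[CO2*] = KH · pCO2 = 10^(−1.42) × 353×10^-6 = 1.342×10^-5 mol/kg
α₀ = 1/(1 + K1/[H⁺] + K1K2/[H⁺]²) = 1/(1 + 10^+2.27 + 10^+1.54) = 0.004507
DIC = [CO2*]/α₀ = 1.342×10^-5 / 0.004507 = 2.98 mmol/kg

DIC = 2.98 mmol/kg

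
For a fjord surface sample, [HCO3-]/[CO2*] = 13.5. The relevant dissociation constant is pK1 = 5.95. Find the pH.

pH = 7.08

From K1 = [H⁺][HCO3-]/[CO2*]:  pH = pK1 + log₁₀([HCO3-]/[CO2*])
log₁₀(13.5) = +1.130
pH = 5.95 + (+1.130) = 7.08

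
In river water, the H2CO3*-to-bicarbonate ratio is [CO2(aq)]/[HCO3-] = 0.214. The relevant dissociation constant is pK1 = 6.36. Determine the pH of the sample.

From K1 = [H⁺][HCO3-]/[CO2(aq)]:  pH = pK1 − log₁₀([CO2(aq)]/[HCO3-])
log₁₀(0.214) = -0.670
pH = 6.36 − (-0.670) = 7.03

pH = 7.03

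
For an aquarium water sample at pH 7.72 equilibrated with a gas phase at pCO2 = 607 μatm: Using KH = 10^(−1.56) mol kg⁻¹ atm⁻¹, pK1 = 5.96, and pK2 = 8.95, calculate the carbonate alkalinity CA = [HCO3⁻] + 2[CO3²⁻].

[CO2*] = KH · pCO2 = 10^(−1.56) × 607×10^-6 = 1.672×10^-5 mol/kg
α₀ = 1/(1 + K1/[H⁺] + K1K2/[H⁺]²) = 1/(1 + 10^+1.76 + 10^+0.53) = 0.01615
DIC = [CO2*]/α₀ = 1.672×10^-5 / 0.01615 = 1.035 mmol/kg
CA = (α₁ + 2α₂)·DIC = (0.9291 + 2×0.05471) × 1.035 = 1.08 mmol/kg

CA = 1.08 mmol/kg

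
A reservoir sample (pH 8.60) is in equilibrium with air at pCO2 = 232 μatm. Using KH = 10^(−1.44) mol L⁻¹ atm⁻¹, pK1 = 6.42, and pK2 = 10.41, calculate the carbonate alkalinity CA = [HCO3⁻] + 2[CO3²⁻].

[CO2*] = KH · pCO2 = 10^(−1.44) × 232×10^-6 = 8.423×10^-6 mol/L
α₀ = 1/(1 + K1/[H⁺] + K1K2/[H⁺]²) = 1/(1 + 10^+2.18 + 10^+0.37) = 0.006464
DIC = [CO2*]/α₀ = 8.423×10^-6 / 0.006464 = 1.303 mmol/L
CA = (α₁ + 2α₂)·DIC = (0.9784 + 2×0.01515) × 1.303 = 1.31 mmol/L

CA = 1.31 mmol/L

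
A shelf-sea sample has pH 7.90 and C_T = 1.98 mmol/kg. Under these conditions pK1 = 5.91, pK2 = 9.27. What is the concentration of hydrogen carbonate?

[HCO3⁻] = 1.88 mmol/kg

α₁ = 1 / (1 + [H⁺]/K1 + K2/[H⁺]) = 1 / (1 + 10^-1.99 + 10^-1.37)
   = 1 / (1 + 0.010233 + 0.042658) = 1/1.0529 = 0.9498
[HCO3⁻] = α₁ × DIC = 0.9498 × 1.98 = 1.88 mmol/kg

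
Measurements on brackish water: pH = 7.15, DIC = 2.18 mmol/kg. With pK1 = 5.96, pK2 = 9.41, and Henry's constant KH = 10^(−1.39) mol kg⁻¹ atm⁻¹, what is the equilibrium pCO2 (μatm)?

pCO2 = 3230 μatm

α₀ = 1 / (1 + K1/[H⁺] + K1K2/[H⁺]²) = 1 / (1 + 10^+1.19 + 10^-1.07)
   = 1 / (1 + 15.488 + 0.085114) = 1/16.573 = 0.06034
[CO2*] = α₀ × DIC = 0.06034 × 2.18 = 0.1315 mmol/kg
pCO2 = [CO2*]/KH = 1.315×10^-4 / 4.074×10^-2 = 3230 μatm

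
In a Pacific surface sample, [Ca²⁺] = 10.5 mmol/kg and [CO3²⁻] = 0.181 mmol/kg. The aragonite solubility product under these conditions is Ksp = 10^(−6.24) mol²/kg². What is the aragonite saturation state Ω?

Ksp = 10^(−6.24) = 5.754×10^-7
Ω = [Ca²⁺][CO3²⁻]/Ksp = (10.5×10^-3)(0.181×10^-3) / 5.754×10^-7 = 3.30

Ω = 3.30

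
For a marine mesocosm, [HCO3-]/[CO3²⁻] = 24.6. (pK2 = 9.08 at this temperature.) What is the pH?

From K2 = [H⁺][CO3²⁻]/[HCO3-]:  pH = pK2 − log₁₀([HCO3-]/[CO3²⁻])
log₁₀(24.6) = +1.391
pH = 9.08 − (+1.391) = 7.69

pH = 7.69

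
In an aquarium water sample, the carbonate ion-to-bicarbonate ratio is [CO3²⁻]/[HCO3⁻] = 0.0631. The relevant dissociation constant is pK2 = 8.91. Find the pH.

From K2 = [H⁺][CO3²⁻]/[HCO3⁻]:  pH = pK2 + log₁₀([CO3²⁻]/[HCO3⁻])
log₁₀(0.0631) = -1.200
pH = 8.91 + (-1.200) = 7.71

pH = 7.71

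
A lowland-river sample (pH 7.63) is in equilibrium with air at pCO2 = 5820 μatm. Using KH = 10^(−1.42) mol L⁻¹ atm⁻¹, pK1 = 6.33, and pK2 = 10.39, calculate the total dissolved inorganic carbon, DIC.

DIC = 4.64 mmol/L

[CO2*] = KH · pCO2 = 10^(−1.42) × 5820×10^-6 = 2.213×10^-4 mol/L
α₀ = 1/(1 + K1/[H⁺] + K1K2/[H⁺]²) = 1/(1 + 10^+1.30 + 10^-1.46) = 0.04765
DIC = [CO2*]/α₀ = 2.213×10^-4 / 0.04765 = 4.64 mmol/L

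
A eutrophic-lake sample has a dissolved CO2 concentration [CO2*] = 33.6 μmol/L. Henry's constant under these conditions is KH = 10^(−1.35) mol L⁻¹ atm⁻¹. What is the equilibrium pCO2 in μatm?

KH = 10^(−1.35) = 4.467×10^-2 mol L⁻¹ atm⁻¹
pCO2 = [CO2*]/KH = 33.6×10^-6 / 4.467×10^-2 = 7.52×10^-4 atm = 752 μatm

pCO2 = 752 μatm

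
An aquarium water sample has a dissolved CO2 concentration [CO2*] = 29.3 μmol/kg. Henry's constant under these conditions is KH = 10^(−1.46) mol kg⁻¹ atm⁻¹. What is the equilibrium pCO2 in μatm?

KH = 10^(−1.46) = 3.467×10^-2 mol kg⁻¹ atm⁻¹
pCO2 = [CO2*]/KH = 29.3×10^-6 / 3.467×10^-2 = 8.45×10^-4 atm = 845 μatm

pCO2 = 845 μatm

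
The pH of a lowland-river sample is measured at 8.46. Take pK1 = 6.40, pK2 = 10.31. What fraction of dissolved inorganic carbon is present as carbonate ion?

α₂ = 0.0138

α₂ = 1 / (1 + [H⁺]/K2 + [H⁺]²/(K1K2)) = 1 / (1 + 10^+1.85 + 10^-0.21)
   = 1 / (1 + 70.795 + 0.61660) = 1/72.411 = 0.01381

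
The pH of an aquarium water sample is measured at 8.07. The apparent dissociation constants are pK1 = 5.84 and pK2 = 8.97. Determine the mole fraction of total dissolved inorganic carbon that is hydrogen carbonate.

α₁ = 1 / (1 + [H⁺]/K1 + K2/[H⁺]) = 1 / (1 + 10^-2.23 + 10^-0.90)
   = 1 / (1 + 0.0058884 + 0.12589) = 1/1.1318 = 0.8836

α₁ = 0.884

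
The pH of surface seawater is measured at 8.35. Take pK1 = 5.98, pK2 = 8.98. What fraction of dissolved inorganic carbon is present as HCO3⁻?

α₁ = 0.807

α₁ = 1 / (1 + [H⁺]/K1 + K2/[H⁺]) = 1 / (1 + 10^-2.37 + 10^-0.63)
   = 1 / (1 + 0.0042658 + 0.23442) = 1/1.2387 = 0.8073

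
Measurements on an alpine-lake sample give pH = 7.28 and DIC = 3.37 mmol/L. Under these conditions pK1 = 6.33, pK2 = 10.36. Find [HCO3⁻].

α₁ = 1 / (1 + [H⁺]/K1 + K2/[H⁺]) = 1 / (1 + 10^-0.95 + 10^-3.08)
   = 1 / (1 + 0.11220 + 0.00083176) = 1/1.1130 = 0.8984
[HCO3⁻] = α₁ × DIC = 0.8984 × 3.37 = 3.03 mmol/L

[HCO3⁻] = 3.03 mmol/L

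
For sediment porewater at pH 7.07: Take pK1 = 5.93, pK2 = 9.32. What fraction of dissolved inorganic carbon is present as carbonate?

α₂ = 1 / (1 + [H⁺]/K2 + [H⁺]²/(K1K2)) = 1 / (1 + 10^+2.25 + 10^+1.11)
   = 1 / (1 + 177.83 + 12.882) = 1/191.71 = 0.005216

α₂ = 0.00522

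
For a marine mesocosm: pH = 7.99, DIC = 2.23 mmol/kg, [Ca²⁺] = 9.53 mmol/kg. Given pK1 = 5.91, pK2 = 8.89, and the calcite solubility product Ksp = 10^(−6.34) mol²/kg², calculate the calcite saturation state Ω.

Ω = 5.16

α₂ = 1 / (1 + [H⁺]/K2 + [H⁺]²/(K1K2)) = 1 / (1 + 10^+0.90 + 10^-1.18)
   = 1 / (1 + 7.9433 + 0.066069) = 1/9.0094 = 0.1110
[CO3²⁻] = α₂ × DIC = 0.1110 × 2.23 = 0.2475 mmol/kg
Ksp = 10^(−6.34) = 4.571×10^-7
Ω = [Ca²⁺][CO3²⁻]/Ksp = (9.53×10^-3)(2.475×10^-4) / 4.571×10^-7 = 5.16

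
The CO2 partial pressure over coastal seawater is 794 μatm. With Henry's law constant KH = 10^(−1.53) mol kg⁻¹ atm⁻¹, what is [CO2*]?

KH = 10^(−1.53) = 2.951×10^-2 mol kg⁻¹ atm⁻¹
[CO2*] = KH · pCO2 = 2.951×10^-2 × 794×10^-6 atm = 2.34×10^-5 mol/kg

[CO2*] = 23.4 μmol/kg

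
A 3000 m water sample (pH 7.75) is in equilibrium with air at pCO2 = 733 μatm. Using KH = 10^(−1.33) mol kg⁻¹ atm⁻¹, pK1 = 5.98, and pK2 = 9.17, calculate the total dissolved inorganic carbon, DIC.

DIC = 2.13 mmol/kg

[CO2*] = KH · pCO2 = 10^(−1.33) × 733×10^-6 = 3.428×10^-5 mol/kg
α₀ = 1/(1 + K1/[H⁺] + K1K2/[H⁺]²) = 1/(1 + 10^+1.77 + 10^+0.35) = 0.01610
DIC = [CO2*]/α₀ = 3.428×10^-5 / 0.01610 = 2.13 mmol/kg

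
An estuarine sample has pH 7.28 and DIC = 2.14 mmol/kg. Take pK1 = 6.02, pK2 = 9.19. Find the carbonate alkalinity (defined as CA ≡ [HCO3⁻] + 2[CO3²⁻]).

CA = [HCO3⁻] + 2[CO3²⁻] = (α₁ + 2α₂)·DIC
At pH 7.28: [H⁺]/K1 = 10^-1.26 = 0.054954, K2/[H⁺] = 10^-1.91 = 0.012303
α₁ = 1/(1 + 0.054954 + 0.012303) = 1/1.0673 = 0.9370; α₂ = α₁·K2/[H⁺] = 0.01153
α₁ + 2α₂ = 0.9600
CA = 0.9600 × 2.14 = 2.05 mmol/kg

CA = 2.05 mmol/kg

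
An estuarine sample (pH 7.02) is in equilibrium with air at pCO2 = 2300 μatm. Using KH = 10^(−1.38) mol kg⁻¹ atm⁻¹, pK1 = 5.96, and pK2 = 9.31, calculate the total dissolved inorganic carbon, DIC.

DIC = 1.20 mmol/kg

[CO2*] = KH · pCO2 = 10^(−1.38) × 2300×10^-6 = 9.588×10^-5 mol/kg
α₀ = 1/(1 + K1/[H⁺] + K1K2/[H⁺]²) = 1/(1 + 10^+1.06 + 10^-1.23) = 0.07974
DIC = [CO2*]/α₀ = 9.588×10^-5 / 0.07974 = 1.20 mmol/kg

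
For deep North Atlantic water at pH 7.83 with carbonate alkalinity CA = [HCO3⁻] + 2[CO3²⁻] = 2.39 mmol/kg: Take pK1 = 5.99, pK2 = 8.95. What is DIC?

DIC = 2.26 mmol/kg

CA = [HCO3⁻] + 2[CO3²⁻] = (α₁ + 2α₂)·DIC
At pH 7.83: [H⁺]/K1 = 10^-1.84 = 0.014454, K2/[H⁺] = 10^-1.12 = 0.075858
α₁ = 1/(1 + 0.014454 + 0.075858) = 1/1.0903 = 0.9172; α₂ = α₁·K2/[H⁺] = 0.06957
α₁ + 2α₂ = 1.0563
DIC = CA / (α₁ + 2α₂) = 2.39 / 1.0563 = 2.26 mmol/kg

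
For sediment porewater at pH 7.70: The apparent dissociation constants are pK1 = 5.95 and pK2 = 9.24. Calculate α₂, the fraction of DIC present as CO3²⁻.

α₂ = 0.0276

α₂ = 1 / (1 + [H⁺]/K2 + [H⁺]²/(K1K2)) = 1 / (1 + 10^+1.54 + 10^-0.21)
   = 1 / (1 + 34.674 + 0.61660) = 1/36.290 = 0.02756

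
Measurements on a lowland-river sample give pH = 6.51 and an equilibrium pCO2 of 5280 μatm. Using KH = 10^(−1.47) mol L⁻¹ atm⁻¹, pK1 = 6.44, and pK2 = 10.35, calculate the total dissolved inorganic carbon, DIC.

[CO2*] = KH · pCO2 = 10^(−1.47) × 5280×10^-6 = 1.789×10^-4 mol/L
α₀ = 1/(1 + K1/[H⁺] + K1K2/[H⁺]²) = 1/(1 + 10^+0.07 + 10^-3.77) = 0.4598
DIC = [CO2*]/α₀ = 1.789×10^-4 / 0.4598 = 0.389 mmol/L

DIC = 0.389 mmol/L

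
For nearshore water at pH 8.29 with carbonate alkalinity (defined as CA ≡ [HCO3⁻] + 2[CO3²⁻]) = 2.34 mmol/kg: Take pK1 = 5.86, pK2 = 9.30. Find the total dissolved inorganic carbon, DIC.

CA = [HCO3⁻] + 2[CO3²⁻] = (α₁ + 2α₂)·DIC
At pH 8.29: [H⁺]/K1 = 10^-2.43 = 0.0037154, K2/[H⁺] = 10^-1.01 = 0.097724
α₁ = 1/(1 + 0.0037154 + 0.097724) = 1/1.1014 = 0.9079; α₂ = α₁·K2/[H⁺] = 0.08872
α₁ + 2α₂ = 1.0854
DIC = CA / (α₁ + 2α₂) = 2.34 / 1.0854 = 2.16 mmol/kg

DIC = 2.16 mmol/kg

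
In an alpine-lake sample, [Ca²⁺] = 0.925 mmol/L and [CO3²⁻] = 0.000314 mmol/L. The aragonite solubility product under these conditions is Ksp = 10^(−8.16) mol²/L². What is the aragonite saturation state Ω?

Ω = 0.0420

Ksp = 10^(−8.16) = 6.918×10^-9
Ω = [Ca²⁺][CO3²⁻]/Ksp = (0.925×10^-3)(0.000314×10^-3) / 6.918×10^-9 = 0.0420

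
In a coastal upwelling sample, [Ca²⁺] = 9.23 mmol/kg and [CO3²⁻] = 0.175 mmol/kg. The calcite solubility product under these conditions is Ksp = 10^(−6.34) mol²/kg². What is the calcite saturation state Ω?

Ω = 3.53

Ksp = 10^(−6.34) = 4.571×10^-7
Ω = [Ca²⁺][CO3²⁻]/Ksp = (9.23×10^-3)(0.175×10^-3) / 4.571×10^-7 = 3.53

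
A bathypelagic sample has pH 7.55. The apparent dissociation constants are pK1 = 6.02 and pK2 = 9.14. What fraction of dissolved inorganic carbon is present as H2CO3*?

α₀ = 0.0280

α₀ = 1 / (1 + K1/[H⁺] + K1K2/[H⁺]²) = 1 / (1 + 10^+1.53 + 10^-0.06)
   = 1 / (1 + 33.884 + 0.87096) = 1/35.755 = 0.02797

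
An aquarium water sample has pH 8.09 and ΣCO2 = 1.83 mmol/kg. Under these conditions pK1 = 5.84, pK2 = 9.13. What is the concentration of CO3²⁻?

[CO3²⁻] = 0.152 mmol/kg

α₂ = 1 / (1 + [H⁺]/K2 + [H⁺]²/(K1K2)) = 1 / (1 + 10^+1.04 + 10^-1.21)
   = 1 / (1 + 10.965 + 0.061660) = 1/12.026 = 0.08315
[CO3²⁻] = α₂ × DIC = 0.08315 × 1.83 = 0.152 mmol/kg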